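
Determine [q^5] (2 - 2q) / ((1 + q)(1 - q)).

-2

The denominator gives the recurrence a_n = a_(n−2) for n ≥ 3; the numerator fixes a_0 = 2, a_1 = -2, a_2 = 2.
Iterating: 2, -2, 2, -2, 2, -2, so a_5 = -2.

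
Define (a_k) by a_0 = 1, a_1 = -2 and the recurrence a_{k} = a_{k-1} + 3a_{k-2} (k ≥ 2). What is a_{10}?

The ordinary generating function has denominator 1 - x - 3x^2.
Iterating the recurrence: a_0,…,a_{10} = 1, -2, 1, -5, -2, -17, -23, -74, -143, -365, -794.

-794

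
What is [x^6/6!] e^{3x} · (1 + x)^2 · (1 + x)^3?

83079

The EGF product rule gives c_6 = Σ_{k_1+k_2+k_3=6} C(6; k_1,k_2,k_3) · ∏ g_i(k_i), where e^{3x} gives (3)^k; (1+x)^2 gives the falling factorial (2)_k; (1+x)^3 gives the falling factorial (3)_k.
g_1(k) for k = 0…6: 1, 3, 9, 27, 81, 243, 729.
g_2(k) for k = 0…6: 1, 2, 2, 0, 0, 0, 0.
g_3(k) for k = 0…6: 1, 3, 6, 6, 0, 0, 0.
First combine the last two factors: h(k) = Σ_j C(k,j)·g_2(j)·g_3(k−j) for k = 0…6: 1, 5, 20, 60, 120, 120, 0.
c_6 = Σ_k C(6,k)·g_1(k)·h(6−k) = 6·3·120 + 15·9·120 + 20·27·60 + 15·81·20 + 6·243·5 + 1·729·1 = 2160 + 16200 + 32400 + 24300 + 7290 + 729 = 83079.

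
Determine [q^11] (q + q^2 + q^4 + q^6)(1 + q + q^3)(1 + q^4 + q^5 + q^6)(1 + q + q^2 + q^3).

(q + q^2 + q^4 + q^6) has coefficients 0,1,1,0,1,0,1 for degrees 0…6.
(1 + q + q^3) has coefficients 1,1,0,1,0,0,0,0,0,0,0,0 for degrees 0…11.
Multiplying by (1 + q^4 + q^5 + q^6) gives running coefficients 1,1,0,1,1,2,2,2,1,1,0,0 for degrees 0…11.
Finally multiplying by (1 + q + q^2 + q^3), the product of all factors after the first has coefficients 1,2,2,3,3,4,6,7,7,6,4,2 for degrees 0…11.
[q^11] = 1·4 + 1·6 + 1·7 + 1·4 = 21.

21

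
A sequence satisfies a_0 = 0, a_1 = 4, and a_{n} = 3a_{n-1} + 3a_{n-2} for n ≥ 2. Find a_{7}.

9828

The ordinary generating function has denominator 1 - 3y - 3y^2.
Iterating the recurrence: a_0,…,a_{7} = 0, 4, 12, 48, 180, 684, 2592, 9828.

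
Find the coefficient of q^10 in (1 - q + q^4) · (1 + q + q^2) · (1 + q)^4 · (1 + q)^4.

(1 - q + q^4) has coefficients 1,-1,0,0,1 for degrees 0…4.
(1 + q + q^2) has coefficients 1,1,1,0,0,0,0,0,0,0,0 for degrees 0…10.
Multiplying by (1 + q)^4 gives running coefficients 1,5,11,14,11,5,1,0,0,0,0 for degrees 0…10.
Finally multiplying by (1 + q)^4, the product of all factors after the first has coefficients 1,9,37,92,154,182,154,92,37,9,1 for degrees 0…10.
[q^10] = 1·1 − 1·9 + 1·154 = 146.

146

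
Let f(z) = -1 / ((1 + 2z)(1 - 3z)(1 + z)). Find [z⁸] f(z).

Partial fractions give a closed form: a_n = (-4/5)·(-2)^n + (-9/20)·3^n + (1/4)·(-1)^n.
At n = 8: a_8 = -3157.

-3157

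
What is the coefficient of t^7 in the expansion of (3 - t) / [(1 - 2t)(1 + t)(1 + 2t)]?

The denominator gives the recurrence a_n = −a_(n−1) + 4a_(n−2) + 4a_(n−3) for n ≥ 3; the numerator fixes a_0 = 3, a_1 = -4, a_2 = 16.
Iterating: 3, -4, 16, -20, 68, -84, 276, -340, so a_7 = -340.

-340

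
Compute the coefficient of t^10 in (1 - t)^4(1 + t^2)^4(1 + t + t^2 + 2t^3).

(1 - t)^4 has coefficients 1,-4,6,-4,1 for degrees 0…4.
(1 + t^2)^4 has coefficients 1,0,4,0,6,0,4,0,1,0,0 for degrees 0…10.
Finally multiplying by (1 + t + t^2 + 2t^3), the product of all factors after the first has coefficients 1,1,5,6,10,14,10,16,5,9,1 for degrees 0…10.
[t^10] = 1·1 − 4·9 + 6·5 − 4·16 + 1·10 = -59.

-59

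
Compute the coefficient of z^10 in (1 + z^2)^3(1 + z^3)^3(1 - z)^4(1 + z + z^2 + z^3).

32

(1 + z^2)^3 has coefficients 1,0,3,0,3,0,1 for degrees 0…6.
(1 + z^3)^3 has coefficients 1,0,0,3,0,0,3,0,0,1,0 for degrees 0…10.
Multiplying by (1 - z)^4 gives running coefficients 1,-4,6,-1,-11,18,-9,-9,18,-11,-1 for degrees 0…10.
Finally multiplying by (1 + z + z^2 + z^3), the product of all factors after the first has coefficients 1,-3,3,2,-10,12,-3,-11,18,-11,-3 for degrees 0…10.
[z^10] = 1·(-3) + 3·18 + 3·(-3) + 1·(-10) = 32.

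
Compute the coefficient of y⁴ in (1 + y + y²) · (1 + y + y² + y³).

(1 + y + y²) has coefficients 1,1,1 for degrees 0…2.
(1 + y + y² + y³) has coefficients 1,1,1,1,0 for degrees 0…4.
[y⁴] = 1·0 + 1·1 + 1·1 = 2.

2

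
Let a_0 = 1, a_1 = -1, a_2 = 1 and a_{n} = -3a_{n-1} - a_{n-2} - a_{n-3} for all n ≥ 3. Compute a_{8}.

The ordinary generating function has denominator 1 + 3t + t^2 + t^3.
Iterating the recurrence: a_0,…,a_{8} = 1, -1, 1, -3, 9, -25, 69, -191, 529.

529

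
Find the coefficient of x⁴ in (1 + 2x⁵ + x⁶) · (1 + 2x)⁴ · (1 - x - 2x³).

-32

(1 + 2x⁵ + x⁶) has coefficients 1,0,0,0,0 for degrees 0…4.
(1 + 2x)⁴ has coefficients 1,8,24,32,16 for degrees 0…4.
Finally multiplying by (1 - x - 2x³), the product of all factors after the first has coefficients 1,7,16,6,-32 for degrees 0…4.
[x⁴] = 1·(-32) = -32.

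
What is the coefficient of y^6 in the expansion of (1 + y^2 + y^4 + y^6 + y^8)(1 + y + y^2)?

(1 + y^2 + y^4 + y^6 + y^8) has coefficients 1,0,1,0,1,0,1 for degrees 0…6.
(1 + y + y^2) has coefficients 1,1,1,0,0,0,0 for degrees 0…6.
[y^6] = 1·0 + 1·0 + 1·1 + 1·1 = 2.

2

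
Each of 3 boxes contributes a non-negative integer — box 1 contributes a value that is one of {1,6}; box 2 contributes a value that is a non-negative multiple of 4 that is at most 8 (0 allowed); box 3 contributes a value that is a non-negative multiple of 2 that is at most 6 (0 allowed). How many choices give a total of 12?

The generating function for the choices is (y + y⁶)·(1 + y⁴ + y⁸)·(1 + y² + y⁴ + y⁶); the count is [y¹²].
(y + y⁶) has coefficients 0,1,0,0,0,0,1 for degrees 0…6.
(1 + y⁴ + y⁸) has coefficients 1,0,0,0,1,0,0,0,1,0,0,0,0 for degrees 0…12.
Finally multiplying by (1 + y² + y⁴ + y⁶), the product of all factors after the first has coefficients 1,0,1,0,2,0,2,0,2,0,2,0,1 for degrees 0…12.
[y¹²] = 1·0 + 1·2 = 2.

2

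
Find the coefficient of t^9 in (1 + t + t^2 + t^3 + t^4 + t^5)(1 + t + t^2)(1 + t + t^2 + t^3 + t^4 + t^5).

9

(1 + t + t^2 + t^3 + t^4 + t^5) has coefficients 1,1,1,1,1,1 for degrees 0…5.
(1 + t + t^2) has coefficients 1,1,1,0,0,0,0,0,0,0 for degrees 0…9.
Finally multiplying by (1 + t + t^2 + t^3 + t^4 + t^5), the product of all factors after the first has coefficients 1,2,3,3,3,3,2,1,0,0 for degrees 0…9.
[t^9] = 1·0 + 1·0 + 1·1 + 1·2 + 1·3 + 1·3 = 9.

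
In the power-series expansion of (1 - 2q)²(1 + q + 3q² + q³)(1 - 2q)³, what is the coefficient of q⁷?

(1 - 2q)² has coefficients 1,-4,4 for degrees 0…2.
(1 + q + 3q² + q³) has coefficients 1,1,3,1,0,0,0,0 for degrees 0…7.
Finally multiplying by (1 - 2q)³, the product of all factors after the first has coefficients 1,-5,9,-13,22,-12,-8,0 for degrees 0…7.
[q⁷] = 1·0 − 4·(-8) + 4·(-12) = -16.

-16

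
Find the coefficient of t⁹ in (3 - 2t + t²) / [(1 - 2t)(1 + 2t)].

The denominator gives the recurrence a_n = 4a_(n−2) for n ≥ 3; the numerator fixes a_0 = 3, a_1 = -2, a_2 = 13.
Iterating: 3, -2, 13, -8, 52, -32, 208, -128, 832, -512, so a_9 = -512.

-512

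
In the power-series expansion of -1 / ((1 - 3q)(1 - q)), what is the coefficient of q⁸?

Partial fractions give a closed form: a_n = (-3/2)·3^n + (1/2)·1^n.
At n = 8: a_8 = -9841.

-9841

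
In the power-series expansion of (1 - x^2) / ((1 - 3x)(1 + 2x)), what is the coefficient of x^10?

The denominator gives the recurrence a_n = a_(n−1) + 6a_(n−2) for n ≥ 3; the numerator fixes a_0 = 1, a_1 = 1, a_2 = 6.
Iterating: 1, 1, 6, 12, 48, 120, 408, 1128, 3576, 10344, 31800, so a_10 = 31800.

31800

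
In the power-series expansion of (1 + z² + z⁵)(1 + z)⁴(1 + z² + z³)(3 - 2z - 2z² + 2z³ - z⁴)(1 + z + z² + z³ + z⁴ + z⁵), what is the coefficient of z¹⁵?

-51

(1 + z² + z⁵) has coefficients 1,0,1,0,0,1 for degrees 0…5.
(1 + z)⁴ has coefficients 1,4,6,4,1,0,0,0,0,0,0,0,0,0,0,0 for degrees 0…15.
Multiplying by (1 + z² + z³) gives running coefficients 1,4,7,9,11,10,5,1,0,0,0,0,0,0,0,0 for degrees 0…15.
Multiplying by (3 - 2z - 2z² + 2z³ - z⁴) gives running coefficients 3,10,11,7,8,0,-16,-14,-3,-2,-3,-1,0,0,0,0 for degrees 0…15.
Finally multiplying by (1 + z + z² + z³ + z⁴ + z⁵), the product of all factors after the first has coefficients 3,13,24,31,39,39,20,-4,-18,-27,-38,-39,-23,-9,-6,-4 for degrees 0…15.
[z¹⁵] = 1·(-4) + 1·(-9) + 1·(-38) = -51.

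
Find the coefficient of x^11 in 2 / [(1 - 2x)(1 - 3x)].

Partial fractions give a closed form: a_n = (-4)·2^n + (6)·3^n.
At n = 11: a_11 = 1054690.

1054690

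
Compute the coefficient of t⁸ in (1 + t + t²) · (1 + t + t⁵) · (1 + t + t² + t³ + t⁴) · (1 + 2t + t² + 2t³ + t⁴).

34

(1 + t + t²) has coefficients 1,1,1 for degrees 0…2.
(1 + t + t⁵) has coefficients 1,1,0,0,0,1,0,0,0 for degrees 0…8.
Multiplying by (1 + t + t² + t³ + t⁴) gives running coefficients 1,2,2,2,2,2,1,1,1 for degrees 0…8.
Finally multiplying by (1 + 2t + t² + 2t³ + t⁴), the product of all factors after the first has coefficients 1,4,7,10,13,14,13,11,10 for degrees 0…8.
[t⁸] = 1·10 + 1·11 + 1·13 = 34.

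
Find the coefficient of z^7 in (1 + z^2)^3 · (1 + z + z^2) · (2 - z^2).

-1

(1 + z^2)^3 has coefficients 1,0,3,0,3,0,1 for degrees 0…6.
(1 + z + z^2) has coefficients 1,1,1,0,0,0,0,0 for degrees 0…7.
Finally multiplying by (2 - z^2), the product of all factors after the first has coefficients 2,2,1,-1,-1,0,0,0 for degrees 0…7.
[z^7] = 1·0 + 3·0 + 3·(-1) + 1·2 = -1.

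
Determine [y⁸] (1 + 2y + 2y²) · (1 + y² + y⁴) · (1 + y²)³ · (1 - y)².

(1 + 2y + 2y²) has coefficients 1,2,2 for degrees 0…2.
(1 + y² + y⁴) has coefficients 1,0,1,0,1,0,0,0,0 for degrees 0…8.
Multiplying by (1 + y²)³ gives running coefficients 1,0,4,0,7,0,7,0,4 for degrees 0…8.
Finally multiplying by (1 - y)², the product of all factors after the first has coefficients 1,-2,5,-8,11,-14,14,-14,11 for degrees 0…8.
[y⁸] = 1·11 + 2·(-14) + 2·14 = 11.

11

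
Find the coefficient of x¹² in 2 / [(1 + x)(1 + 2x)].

16382

Partial fractions give a closed form: a_n = (-2)·(-1)^n + (4)·(-2)^n.
At n = 12: a_12 = 16382.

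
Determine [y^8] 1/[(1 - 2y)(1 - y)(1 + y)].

341

Partial fractions give a closed form: a_n = (4/3)·2^n + (-1/2)·1^n + (1/6)·(-1)^n.
At n = 8: a_8 = 341.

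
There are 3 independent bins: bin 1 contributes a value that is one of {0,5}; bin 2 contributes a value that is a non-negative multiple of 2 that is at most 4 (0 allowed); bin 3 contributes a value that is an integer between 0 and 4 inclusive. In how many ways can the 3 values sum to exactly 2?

The generating function for the choices is (1 + z^5)·(1 + z^2 + z^4)·(1 + z + z^2 + z^3 + z^4); the count is [z^2].
(1 + z^5) has coefficients 1,0,0 for degrees 0…2.
(1 + z^2 + z^4) has coefficients 1,0,1 for degrees 0…2.
Finally multiplying by (1 + z + z^2 + z^3 + z^4), the product of all factors after the first has coefficients 1,1,2 for degrees 0…2.
[z^2] = 1·2 = 2.

2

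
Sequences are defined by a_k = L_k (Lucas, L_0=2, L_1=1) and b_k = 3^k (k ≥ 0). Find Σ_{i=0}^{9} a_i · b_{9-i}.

58960

The convolution is the x^9 coefficient of A(x)B(x).
Σ = 2·19683 + 1·6561 + 3·2187 + 4·729 + 7·243 + 11·81 + 18·27 + 29·9 + 47·3 + 76·1 = 58960.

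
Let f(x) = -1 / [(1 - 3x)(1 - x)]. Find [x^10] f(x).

Partial fractions give a closed form: a_n = (-3/2)·3^n + (1/2)·1^n.
At n = 10: a_10 = -88573.

-88573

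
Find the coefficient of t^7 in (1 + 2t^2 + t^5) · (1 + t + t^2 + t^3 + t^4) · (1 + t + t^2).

(1 + 2t^2 + t^5) has coefficients 1,0,2,0,0,1 for degrees 0…5.
(1 + t + t^2 + t^3 + t^4) has coefficients 1,1,1,1,1,0,0,0 for degrees 0…7.
Finally multiplying by (1 + t + t^2), the product of all factors after the first has coefficients 1,2,3,3,3,2,1,0 for degrees 0…7.
[t^7] = 1·0 + 2·2 + 1·3 = 7.

7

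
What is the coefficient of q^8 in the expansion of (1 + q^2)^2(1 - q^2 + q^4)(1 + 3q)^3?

28

(1 + q^2)^2 has coefficients 1,0,2,0,1 for degrees 0…4.
(1 - q^2 + q^4) has coefficients 1,0,-1,0,1,0,0,0,0 for degrees 0…8.
Finally multiplying by (1 + 3q)^3, the product of all factors after the first has coefficients 1,9,26,18,-26,-18,27,27,0 for degrees 0…8.
[q^8] = 1·0 + 2·27 + 1·(-26) = 28.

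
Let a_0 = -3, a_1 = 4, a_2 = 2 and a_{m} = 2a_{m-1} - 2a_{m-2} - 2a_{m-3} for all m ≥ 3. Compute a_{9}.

The ordinary generating function has denominator 1 - 2y + 2y^2 + 2y^3.
Iterating the recurrence: a_0,…,a_{9} = -3, 4, 2, 2, -8, -24, -36, -8, 104, 296.

296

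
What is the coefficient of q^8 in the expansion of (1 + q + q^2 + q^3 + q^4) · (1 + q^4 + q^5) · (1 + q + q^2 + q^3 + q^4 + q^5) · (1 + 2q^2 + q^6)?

32

(1 + q + q^2 + q^3 + q^4) has coefficients 1,1,1,1,1 for degrees 0…4.
(1 + q^4 + q^5) has coefficients 1,0,0,0,1,1,0,0,0 for degrees 0…8.
Multiplying by (1 + q + q^2 + q^3 + q^4 + q^5) gives running coefficients 1,1,1,1,2,3,2,2,2 for degrees 0…8.
Finally multiplying by (1 + 2q^2 + q^6), the product of all factors after the first has coefficients 1,1,3,3,4,5,7,9,7 for degrees 0…8.
[q^8] = 1·7 + 1·9 + 1·7 + 1·5 + 1·4 = 32.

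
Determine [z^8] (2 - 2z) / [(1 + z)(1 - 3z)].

6562

The denominator gives the recurrence a_n = 2a_(n−1) + 3a_(n−2) for n ≥ 3; the numerator fixes a_0 = 2, a_1 = 2, a_2 = 10.
Iterating: 2, 2, 10, 26, 82, 242, 730, 2186, 6562, so a_8 = 6562.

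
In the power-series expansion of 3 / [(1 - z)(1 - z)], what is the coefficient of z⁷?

The denominator gives the recurrence a_n = 2a_(n−1) − a_(n−2) for n ≥ 2; the numerator fixes a_0 = 3, a_1 = 6.
Iterating: 3, 6, 9, 12, 15, 18, 21, 24, so a_7 = 24.

24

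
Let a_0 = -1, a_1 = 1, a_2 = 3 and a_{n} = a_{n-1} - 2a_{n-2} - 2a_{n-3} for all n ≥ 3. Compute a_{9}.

The ordinary generating function has denominator 1 - t + 2t^2 + 2t^3.
Iterating the recurrence: a_0,…,a_{9} = -1, 1, 3, 3, -5, -17, -13, 31, 91, 55.

55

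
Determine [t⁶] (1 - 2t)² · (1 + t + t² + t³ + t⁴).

4

(1 - 2t)² has coefficients 1,-4,4 for degrees 0…2.
(1 + t + t² + t³ + t⁴) has coefficients 1,1,1,1,1,0,0 for degrees 0…6.
[t⁶] = 1·0 − 4·0 + 4·1 = 4.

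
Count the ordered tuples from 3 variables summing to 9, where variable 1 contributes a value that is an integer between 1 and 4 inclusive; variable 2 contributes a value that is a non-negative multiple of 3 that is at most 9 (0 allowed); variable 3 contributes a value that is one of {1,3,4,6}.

The generating function for the choices is (z + z^2 + z^3 + z^4)·(1 + z^3 + z^6 + z^9)·(z + z^3 + z^4 + z^6); the count is [z^9].
(z + z^2 + z^3 + z^4) has coefficients 0,1,1,1,1 for degrees 0…4.
(1 + z^3 + z^6 + z^9) has coefficients 1,0,0,1,0,0,1,0,0,1 for degrees 0…9.
Finally multiplying by (z + z^3 + z^4 + z^6), the product of all factors after the first has coefficients 0,1,0,1,2,0,2,2,0,2 for degrees 0…9.
[z^9] = 1·0 + 1·2 + 1·2 + 1·0 = 4.

4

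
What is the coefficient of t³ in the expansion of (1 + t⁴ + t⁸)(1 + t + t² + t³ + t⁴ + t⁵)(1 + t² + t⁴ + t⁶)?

2

(1 + t⁴ + t⁸) has coefficients 1,0,0,0 for degrees 0…3.
(1 + t + t² + t³ + t⁴ + t⁵) has coefficients 1,1,1,1 for degrees 0…3.
Finally multiplying by (1 + t² + t⁴ + t⁶), the product of all factors after the first has coefficients 1,1,2,2 for degrees 0…3.
[t³] = 1·2 = 2.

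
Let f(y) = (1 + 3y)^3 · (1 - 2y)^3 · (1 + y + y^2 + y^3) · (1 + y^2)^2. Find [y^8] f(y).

-171

(1 + 3y)^3 has coefficients 1,9,27,27 for degrees 0…3.
(1 - 2y)^3 has coefficients 1,-6,12,-8,0,0,0,0,0 for degrees 0…8.
Multiplying by (1 + y + y^2 + y^3) gives running coefficients 1,-5,7,-1,-2,4,-8,0,0 for degrees 0…8.
Finally multiplying by (1 + y^2)^2, the product of all factors after the first has coefficients 1,-5,9,-11,13,-3,-5,7,-18 for degrees 0…8.
[y^8] = 1·(-18) + 9·7 + 27·(-5) + 27·(-3) = -171.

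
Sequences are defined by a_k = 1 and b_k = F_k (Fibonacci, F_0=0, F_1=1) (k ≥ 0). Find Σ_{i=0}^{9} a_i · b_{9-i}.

This is [x^9] in the product of the two ordinary generating functions.
Σ = 1·34 + 1·21 + 1·13 + 1·8 + 1·5 + 1·3 + 1·2 + 1·1 + 1·1 + 1·0 = 88.

88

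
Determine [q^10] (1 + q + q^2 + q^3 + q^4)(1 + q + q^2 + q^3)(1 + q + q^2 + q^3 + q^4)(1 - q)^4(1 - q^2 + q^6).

(1 + q + q^2 + q^3 + q^4) has coefficients 1,1,1,1,1 for degrees 0…4.
(1 + q + q^2 + q^3) has coefficients 1,1,1,1,0,0,0,0,0,0,0 for degrees 0…10.
Multiplying by (1 + q + q^2 + q^3 + q^4) gives running coefficients 1,2,3,4,4,3,2,1,0,0,0 for degrees 0…10.
Multiplying by (1 - q)^4 gives running coefficients 1,-2,1,0,-1,1,1,-1,0,1,-2 for degrees 0…10.
Finally multiplying by (1 - q^2 + q^6), the product of all factors after the first has coefficients 1,-2,0,2,-2,1,3,-4,0,2,-3 for degrees 0…10.
[q^10] = 1·(-3) + 1·2 + 1·0 + 1·(-4) + 1·3 = -2.

-2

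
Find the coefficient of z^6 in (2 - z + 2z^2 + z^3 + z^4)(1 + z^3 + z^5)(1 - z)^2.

(2 - z + 2z^2 + z^3 + z^4) has coefficients 2,-1,2,1,1 for degrees 0…4.
(1 + z^3 + z^5) has coefficients 1,0,0,1,0,1,0 for degrees 0…6.
Finally multiplying by (1 - z)^2, the product of all factors after the first has coefficients 1,-2,1,1,-2,2,-2 for degrees 0…6.
[z^6] = 2·(-2) − 1·2 + 2·(-2) + 1·1 + 1·1 = -8.

-8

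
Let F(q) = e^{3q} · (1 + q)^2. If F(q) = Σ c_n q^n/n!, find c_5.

The EGF product rule gives c_5 = Σ_{k_1+k_2=5} C(5; k_1,k_2) · ∏ g_i(k_i), where e^{3q} gives (3)^k; (1+q)^2 gives the falling factorial (2)_k.
g_1(k) for k = 0…5: 1, 3, 9, 27, 81, 243.
g_2(k) for k = 0…5: 1, 2, 2, 0, 0, 0.
c_5 = Σ_k C(5,k)·g_1(k)·g_2(5−k) = 10·27·2 + 5·81·2 + 1·243·1 = 540 + 810 + 243 = 1593.

1593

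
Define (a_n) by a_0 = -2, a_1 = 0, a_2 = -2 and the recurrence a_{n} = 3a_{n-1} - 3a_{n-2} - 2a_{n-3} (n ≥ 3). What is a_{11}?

The ordinary generating function has denominator 1 - 3t + 3t^2 + 2t^3.
Iterating the recurrence: a_0,…,a_{11} = -2, 0, -2, -2, 0, 10, 34, 72, 94, -2, -432, -1478.

-1478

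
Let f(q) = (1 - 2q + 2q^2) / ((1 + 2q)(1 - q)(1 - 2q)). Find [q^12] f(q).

5461

Partial fractions give a closed form: a_n = (5/6)·(-2)^n + (-1/3)·1^n + (1/2)·2^n.
At n = 12: a_12 = 5461.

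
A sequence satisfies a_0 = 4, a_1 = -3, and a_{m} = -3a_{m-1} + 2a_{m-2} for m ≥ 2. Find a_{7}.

The ordinary generating function has denominator 1 + 3z - 2z^2.
Iterating the recurrence: a_0,…,a_{7} = 4, -3, 17, -57, 205, -729, 2597, -9249.

-9249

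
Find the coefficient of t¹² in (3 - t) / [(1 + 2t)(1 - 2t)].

Partial fractions give a closed form: a_n = (7/4)·(-2)^n + (5/4)·2^n.
At n = 12: a_12 = 12288.

12288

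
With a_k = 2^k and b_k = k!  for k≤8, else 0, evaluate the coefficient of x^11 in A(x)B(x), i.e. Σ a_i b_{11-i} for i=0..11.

442624

This is [x^11] in the product of the two ordinary generating functions.
Σ = 1·0 + 2·0 + 4·0 + 8·40320 + 16·5040 + 32·720 + 64·120 + 128·24 + 256·6 + 512·2 + 1024·1 + 2048·1 = 442624.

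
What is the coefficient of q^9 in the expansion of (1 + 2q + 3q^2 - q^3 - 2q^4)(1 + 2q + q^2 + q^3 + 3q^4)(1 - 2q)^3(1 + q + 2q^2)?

-58

(1 + 2q + 3q^2 - q^3 - 2q^4) has coefficients 1,2,3,-1,-2 for degrees 0…4.
(1 + 2q + q^2 + q^3 + 3q^4) has coefficients 1,2,1,1,3,0,0,0,0,0 for degrees 0…9.
Multiplying by (1 - 2q)^3 gives running coefficients 1,-4,1,11,-7,-14,28,-24,0,0 for degrees 0…9.
Finally multiplying by (1 + q + 2q^2), the product of all factors after the first has coefficients 1,-3,-1,4,6,1,0,-24,32,-48 for degrees 0…9.
[q^9] = 1·(-48) + 2·32 + 3·(-24) − 1·0 − 2·1 = -58.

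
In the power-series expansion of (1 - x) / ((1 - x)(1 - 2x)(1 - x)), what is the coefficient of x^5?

63

The denominator gives the recurrence a_n = 4a_(n−1) − 5a_(n−2) + 2a_(n−3) for n ≥ 3; the numerator fixes a_0 = 1, a_1 = 3, a_2 = 7.
Iterating: 1, 3, 7, 15, 31, 63, so a_5 = 63.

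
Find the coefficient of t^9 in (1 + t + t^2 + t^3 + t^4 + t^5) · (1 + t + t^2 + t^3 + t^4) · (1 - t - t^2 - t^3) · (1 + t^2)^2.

(1 + t + t^2 + t^3 + t^4 + t^5) has coefficients 1,1,1,1,1,1 for degrees 0…5.
(1 + t + t^2 + t^3 + t^4) has coefficients 1,1,1,1,1,0,0,0,0,0 for degrees 0…9.
Multiplying by (1 - t - t^2 - t^3) gives running coefficients 1,0,-1,-2,-2,-3,-2,-1,0,0 for degrees 0…9.
Finally multiplying by (1 + t^2)^2, the product of all factors after the first has coefficients 1,0,1,-2,-3,-7,-7,-9,-6,-5 for degrees 0…9.
[t^9] = 1·(-5) + 1·(-6) + 1·(-9) + 1·(-7) + 1·(-7) + 1·(-3) = -37.

-37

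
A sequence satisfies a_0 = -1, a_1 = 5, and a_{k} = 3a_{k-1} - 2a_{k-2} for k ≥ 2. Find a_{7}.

761

The ordinary generating function has denominator 1 - 3x + 2x^2.
Iterating the recurrence: a_0,…,a_{7} = -1, 5, 17, 41, 89, 185, 377, 761.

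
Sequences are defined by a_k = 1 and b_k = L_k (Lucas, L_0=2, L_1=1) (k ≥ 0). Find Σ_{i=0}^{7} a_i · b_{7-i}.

This is [x^7] in the product of the two ordinary generating functions.
Σ = 1·29 + 1·18 + 1·11 + 1·7 + 1·4 + 1·3 + 1·1 + 1·2 = 75.

75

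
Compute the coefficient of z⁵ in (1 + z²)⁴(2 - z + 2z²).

-6

(1 + z²)⁴ has coefficients 1,0,4,0,6,0 for degrees 0…5.
(2 - z + 2z²) has coefficients 2,-1,2,0,0,0 for degrees 0…5.
[z⁵] = 1·0 + 4·0 + 6·(-1) = -6.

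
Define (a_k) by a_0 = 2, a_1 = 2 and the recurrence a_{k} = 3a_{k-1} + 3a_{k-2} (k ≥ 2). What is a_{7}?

The ordinary generating function has denominator 1 - 3y - 3y^2.
Iterating the recurrence: a_0,…,a_{7} = 2, 2, 12, 42, 162, 612, 2322, 8802.

8802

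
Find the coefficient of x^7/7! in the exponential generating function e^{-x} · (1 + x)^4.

-225

The EGF product rule gives c_7 = Σ_{k_1+k_2=7} C(7; k_1,k_2) · ∏ g_i(k_i), where e^{-x} gives (-1)^k; (1+x)^4 gives the falling factorial (4)_k.
g_1(k) for k = 0…7: 1, -1, 1, -1, 1, -1, 1, -1.
g_2(k) for k = 0…7: 1, 4, 12, 24, 24, 0, 0, 0.
c_7 = Σ_k C(7,k)·g_1(k)·g_2(7−k) = 35·(-1)·24 + 35·1·24 + 21·(-1)·12 + 7·1·4 + 1·(-1)·1 = −840 + 840 − 252 + 28 − 1 = -225.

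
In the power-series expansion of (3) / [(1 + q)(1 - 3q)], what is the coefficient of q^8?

Partial fractions give a closed form: a_n = (3/4)·(-1)^n + (9/4)·3^n.
At n = 8: a_8 = 14763.

14763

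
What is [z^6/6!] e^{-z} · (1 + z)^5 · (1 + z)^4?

6067

The EGF product rule gives c_6 = Σ_{k_1+k_2+k_3=6} C(6; k_1,k_2,k_3) · ∏ g_i(k_i), where e^{-z} gives (-1)^k; (1+z)^5 gives the falling factorial (5)_k; (1+z)^4 gives the falling factorial (4)_k.
g_1(k) for k = 0…6: 1, -1, 1, -1, 1, -1, 1.
g_2(k) for k = 0…6: 1, 5, 20, 60, 120, 120, 0.
g_3(k) for k = 0…6: 1, 4, 12, 24, 24, 0, 0.
First combine the last two factors: h(k) = Σ_j C(k,j)·g_2(j)·g_3(k−j) for k = 0…6: 1, 9, 72, 504, 3024, 15120, 60480.
c_6 = Σ_k C(6,k)·g_1(k)·h(6−k) = 1·1·60480 + 6·(-1)·15120 + 15·1·3024 + 20·(-1)·504 + 15·1·72 + 6·(-1)·9 + 1·1·1 = 60480 − 90720 + 45360 − 10080 + 1080 − 54 + 1 = 6067.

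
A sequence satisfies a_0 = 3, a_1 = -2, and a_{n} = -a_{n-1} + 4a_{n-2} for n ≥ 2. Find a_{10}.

The ordinary generating function has denominator 1 + z - 4z^2.
Iterating the recurrence: a_0,…,a_{10} = 3, -2, 14, -22, 78, -166, 478, -1142, 3054, -7622, 19838.

19838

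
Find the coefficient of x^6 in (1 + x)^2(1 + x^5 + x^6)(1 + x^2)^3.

(1 + x)^2 has coefficients 1,2,1 for degrees 0…2.
(1 + x^5 + x^6) has coefficients 1,0,0,0,0,1,1 for degrees 0…6.
Finally multiplying by (1 + x^2)^3, the product of all factors after the first has coefficients 1,0,3,0,3,1,2 for degrees 0…6.
[x^6] = 1·2 + 2·1 + 1·3 = 7.

7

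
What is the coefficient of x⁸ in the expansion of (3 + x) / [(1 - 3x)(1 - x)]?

Partial fractions give a closed form: a_n = (5)·3^n + (-2)·1^n.
At n = 8: a_8 = 32803.

32803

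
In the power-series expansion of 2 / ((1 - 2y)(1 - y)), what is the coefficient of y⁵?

126

Partial fractions give a closed form: a_n = (4)·2^n + (-2)·1^n.
At n = 5: a_5 = 126.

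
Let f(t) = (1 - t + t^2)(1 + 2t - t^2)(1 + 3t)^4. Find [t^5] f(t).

15

(1 - t + t^2) has coefficients 1,-1,1 for degrees 0…2.
(1 + 2t - t^2) has coefficients 1,2,-1,0,0,0 for degrees 0…5.
Finally multiplying by (1 + 3t)^4, the product of all factors after the first has coefficients 1,14,77,204,243,54 for degrees 0…5.
[t^5] = 1·54 − 1·243 + 1·204 = 15.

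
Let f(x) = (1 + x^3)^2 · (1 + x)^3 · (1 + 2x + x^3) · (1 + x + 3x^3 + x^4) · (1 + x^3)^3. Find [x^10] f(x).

471

(1 + x^3)^2 has coefficients 1,0,0,2,0,0,1 for degrees 0…6.
(1 + x)^3 has coefficients 1,3,3,1,0,0,0,0,0,0,0 for degrees 0…10.
Multiplying by (1 + 2x + x^3) gives running coefficients 1,5,9,8,5,3,1,0,0,0,0 for degrees 0…10.
Multiplying by (1 + x + 3x^3 + x^4) gives running coefficients 1,6,14,20,29,40,37,24,14,6,1 for degrees 0…10.
Finally multiplying by (1 + x^3)^3, the product of all factors after the first has coefficients 1,6,14,23,47,82,100,129,176,178,166 for degrees 0…10.
[x^10] = 1·166 + 2·129 + 1·47 = 471.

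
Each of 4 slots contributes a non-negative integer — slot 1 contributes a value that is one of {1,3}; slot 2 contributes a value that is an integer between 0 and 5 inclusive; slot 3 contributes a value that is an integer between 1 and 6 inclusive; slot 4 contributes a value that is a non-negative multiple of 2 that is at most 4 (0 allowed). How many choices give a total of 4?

The generating function for the choices is (q + q³)·(1 + q + q² + q³ + q⁴ + q⁵)·(q + q² + q³ + q⁴ + q⁵ + q⁶)·(1 + q² + q⁴); the count is [q⁴].
(q + q³) has coefficients 0,1,0,1 for degrees 0…3.
(1 + q + q² + q³ + q⁴ + q⁵) has coefficients 1,1,1,1,1 for degrees 0…4.
Multiplying by (q + q² + q³ + q⁴ + q⁵ + q⁶) gives running coefficients 0,1,2,3,4 for degrees 0…4.
Finally multiplying by (1 + q² + q⁴), the product of all factors after the first has coefficients 0,1,2,4,6 for degrees 0…4.
[q⁴] = 1·4 + 1·1 = 5.

5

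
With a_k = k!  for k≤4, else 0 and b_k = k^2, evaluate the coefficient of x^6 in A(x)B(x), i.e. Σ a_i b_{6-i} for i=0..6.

Write out a_i and b_{6-i} for i = 0,…,6 and sum the products.
Σ = 1·36 + 1·25 + 2·16 + 6·9 + 24·4 + 0·1 + 0·0 = 243.

243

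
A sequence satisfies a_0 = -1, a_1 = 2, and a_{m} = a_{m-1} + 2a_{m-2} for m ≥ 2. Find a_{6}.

The ordinary generating function has denominator 1 - x - 2x^2.
Iterating the recurrence: a_0,…,a_{6} = -1, 2, 0, 4, 4, 12, 20.

20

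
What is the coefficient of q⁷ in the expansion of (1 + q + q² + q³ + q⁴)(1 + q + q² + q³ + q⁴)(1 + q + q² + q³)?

14

(1 + q + q² + q³ + q⁴) has coefficients 1,1,1,1,1 for degrees 0…4.
(1 + q + q² + q³ + q⁴) has coefficients 1,1,1,1,1,0,0,0 for degrees 0…7.
Finally multiplying by (1 + q + q² + q³), the product of all factors after the first has coefficients 1,2,3,4,4,3,2,1 for degrees 0…7.
[q⁷] = 1·1 + 1·2 + 1·3 + 1·4 + 1·4 = 14.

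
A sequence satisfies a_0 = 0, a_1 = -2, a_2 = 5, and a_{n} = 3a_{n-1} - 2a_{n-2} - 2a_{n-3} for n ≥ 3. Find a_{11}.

-5683

The ordinary generating function has denominator 1 - 3y + 2y^2 + 2y^3.
Iterating the recurrence: a_0,…,a_{11} = 0, -2, 5, 19, 51, 105, 175, 213, 79, -539, -2201, -5683.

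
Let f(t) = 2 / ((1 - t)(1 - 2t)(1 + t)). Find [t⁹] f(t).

Partial fractions give a closed form: a_n = (-1)·1^n + (8/3)·2^n + (1/3)·(-1)^n.
At n = 9: a_9 = 1364.

1364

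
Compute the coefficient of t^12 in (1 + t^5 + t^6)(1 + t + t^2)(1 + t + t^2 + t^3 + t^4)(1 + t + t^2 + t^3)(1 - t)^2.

(1 + t^5 + t^6) has coefficients 1,0,0,0,0,1,1 for degrees 0…6.
(1 + t + t^2) has coefficients 1,1,1,0,0,0,0,0,0,0,0,0,0 for degrees 0…12.
Multiplying by (1 + t + t^2 + t^3 + t^4) gives running coefficients 1,2,3,3,3,2,1,0,0,0,0,0,0 for degrees 0…12.
Multiplying by (1 + t + t^2 + t^3) gives running coefficients 1,3,6,9,11,11,9,6,3,1,0,0,0 for degrees 0…12.
Finally multiplying by (1 - t)^2, the product of all factors after the first has coefficients 1,1,1,0,-1,-2,-2,-1,0,1,1,1,0 for degrees 0…12.
[t^12] = 1·0 + 1·(-1) + 1·(-2) = -3.

-3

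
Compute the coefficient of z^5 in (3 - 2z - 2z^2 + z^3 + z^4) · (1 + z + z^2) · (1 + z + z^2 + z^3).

(3 - 2z - 2z^2 + z^3 + z^4) has coefficients 3,-2,-2,1,1 for degrees 0…4.
(1 + z + z^2) has coefficients 1,1,1,0,0,0 for degrees 0…5.
Finally multiplying by (1 + z + z^2 + z^3), the product of all factors after the first has coefficients 1,2,3,3,2,1 for degrees 0…5.
[z^5] = 3·1 − 2·2 − 2·3 + 1·3 + 1·2 = -2.

-2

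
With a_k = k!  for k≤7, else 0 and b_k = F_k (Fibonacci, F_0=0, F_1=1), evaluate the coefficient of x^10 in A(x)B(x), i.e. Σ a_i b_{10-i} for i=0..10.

The convolution is the x^10 coefficient of A(x)B(x).
Σ = 1·55 + 1·34 + 2·21 + 6·13 + 24·8 + 120·5 + 720·3 + 5040·2 + 0·1 + 0·1 + 0·0 = 13241.

13241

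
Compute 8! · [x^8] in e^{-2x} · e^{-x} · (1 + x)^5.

9801

The EGF product rule gives c_8 = Σ_{k_1+k_2+k_3=8} C(8; k_1,k_2,k_3) · ∏ g_i(k_i), where e^{-2x} gives (-2)^k; e^{-x} gives (-1)^k; (1+x)^5 gives the falling factorial (5)_k.
g_1(k) for k = 0…8: 1, -2, 4, -8, 16, -32, 64, -128, 256.
g_2(k) for k = 0…8: 1, -1, 1, -1, 1, -1, 1, -1, 1.
g_3(k) for k = 0…8: 1, 5, 20, 60, 120, 120, 0, 0, 0.
First combine the last two factors: h(k) = Σ_j C(k,j)·g_2(j)·g_3(k−j) for k = 0…8: 1, 4, 11, 14, -19, -56, 151, 34, -1159.
c_8 = Σ_k C(8,k)·g_1(k)·h(8−k) = 1·1·(-1159) + 8·(-2)·34 + 28·4·151 + 56·(-8)·(-56) + 70·16·(-19) + 56·(-32)·14 + 28·64·11 + 8·(-128)·4 + 1·256·1 = −1159 − 544 + 16912 + 25088 − 21280 − 25088 + 19712 − 4096 + 256 = 9801.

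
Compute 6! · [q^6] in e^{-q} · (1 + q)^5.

The EGF product rule gives c_6 = Σ_{k_1+k_2=6} C(6; k_1,k_2) · ∏ g_i(k_i), where e^{-q} gives (-1)^k; (1+q)^5 gives the falling factorial (5)_k.
g_1(k) for k = 0…6: 1, -1, 1, -1, 1, -1, 1.
g_2(k) for k = 0…6: 1, 5, 20, 60, 120, 120, 0.
c_6 = Σ_k C(6,k)·g_1(k)·g_2(6−k) = 6·(-1)·120 + 15·1·120 + 20·(-1)·60 + 15·1·20 + 6·(-1)·5 + 1·1·1 = −720 + 1800 − 1200 + 300 − 30 + 1 = 151.

151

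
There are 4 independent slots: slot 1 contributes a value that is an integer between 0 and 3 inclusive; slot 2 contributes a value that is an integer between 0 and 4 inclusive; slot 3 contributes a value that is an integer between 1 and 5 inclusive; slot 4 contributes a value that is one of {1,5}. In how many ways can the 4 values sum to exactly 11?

22

The generating function for the choices is (1 + x + x^2 + x^3)·(1 + x + x^2 + x^3 + x^4)·(x + x^2 + x^3 + x^4 + x^5)·(x + x^5); the count is [x^11].
(1 + x + x^2 + x^3) has coefficients 1,1,1,1 for degrees 0…3.
(1 + x + x^2 + x^3 + x^4) has coefficients 1,1,1,1,1,0,0,0,0,0,0,0 for degrees 0…11.
Multiplying by (x + x^2 + x^3 + x^4 + x^5) gives running coefficients 0,1,2,3,4,5,4,3,2,1,0,0 for degrees 0…11.
Finally multiplying by (x + x^5), the product of all factors after the first has coefficients 0,0,1,2,3,4,6,6,6,6,6,4 for degrees 0…11.
[x^11] = 1·4 + 1·6 + 1·6 + 1·6 = 22.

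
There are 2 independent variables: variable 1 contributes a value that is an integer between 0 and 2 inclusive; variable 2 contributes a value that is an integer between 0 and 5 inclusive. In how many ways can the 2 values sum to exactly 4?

The generating function for the choices is (1 + x + x²)·(1 + x + x² + x³ + x⁴ + x⁵); the count is [x⁴].
(1 + x + x²) has coefficients 1,1,1 for degrees 0…2.
(1 + x + x² + x³ + x⁴ + x⁵) has coefficients 1,1,1,1,1 for degrees 0…4.
[x⁴] = 1·1 + 1·1 + 1·1 = 3.

3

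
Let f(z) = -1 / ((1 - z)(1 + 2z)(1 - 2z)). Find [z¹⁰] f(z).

-1365

Partial fractions give a closed form: a_n = (1/3)·1^n + (-1/3)·(-2)^n + (-1)·2^n.
At n = 10: a_10 = -1365.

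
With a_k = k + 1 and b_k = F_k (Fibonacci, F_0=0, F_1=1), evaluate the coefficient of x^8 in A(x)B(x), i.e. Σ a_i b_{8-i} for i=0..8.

Write out a_i and b_{8-i} for i = 0,…,8 and sum the products.
Σ = 1·21 + 2·13 + 3·8 + 4·5 + 5·3 + 6·2 + 7·1 + 8·1 + 9·0 = 133.

133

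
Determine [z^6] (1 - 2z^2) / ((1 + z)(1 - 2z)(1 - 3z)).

The denominator gives the recurrence a_n = 4a_(n−1) − a_(n−2) − 6a_(n−3) for n ≥ 3; the numerator fixes a_0 = 1, a_1 = 4, a_2 = 13.
Iterating: 1, 4, 13, 42, 131, 404, 1233, so a_6 = 1233.

1233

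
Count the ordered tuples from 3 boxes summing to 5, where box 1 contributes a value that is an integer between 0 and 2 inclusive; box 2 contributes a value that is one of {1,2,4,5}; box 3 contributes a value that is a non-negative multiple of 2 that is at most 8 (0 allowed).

5

The generating function for the choices is (1 + q + q²)·(q + q² + q⁴ + q⁵)·(1 + q² + q⁴ + q⁶ + q⁸); the count is [q⁵].
(1 + q + q²) has coefficients 1,1,1 for degrees 0…2.
(q + q² + q⁴ + q⁵) has coefficients 0,1,1,0,1,1 for degrees 0…5.
Finally multiplying by (1 + q² + q⁴ + q⁶ + q⁸), the product of all factors after the first has coefficients 0,1,1,1,2,2 for degrees 0…5.
[q⁵] = 1·2 + 1·2 + 1·1 = 5.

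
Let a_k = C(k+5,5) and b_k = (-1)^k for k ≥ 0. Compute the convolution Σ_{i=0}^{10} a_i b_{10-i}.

1792

This is [x^10] in the product of the two ordinary generating functions.
Σ = 1·1 + 6·(-1) + 21·1 + 56·(-1) + 126·1 + 252·(-1) + 462·1 + 792·(-1) + 1287·1 + 2002·(-1) + 3003·1 = 1792.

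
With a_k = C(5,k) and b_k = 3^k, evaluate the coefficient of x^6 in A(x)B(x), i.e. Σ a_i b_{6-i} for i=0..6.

3072

The convolution is the t^6 coefficient of A(t)B(t).
Σ = 1·729 + 5·243 + 10·81 + 10·27 + 5·9 + 1·3 + 0·1 = 3072.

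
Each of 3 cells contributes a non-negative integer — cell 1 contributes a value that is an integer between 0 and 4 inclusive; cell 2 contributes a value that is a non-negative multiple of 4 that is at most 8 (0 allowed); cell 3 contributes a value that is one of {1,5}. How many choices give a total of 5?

3

The generating function for the choices is (1 + z + z^2 + z^3 + z^4)·(1 + z^4 + z^8)·(z + z^5); the count is [z^5].
(1 + z + z^2 + z^3 + z^4) has coefficients 1,1,1,1,1 for degrees 0…4.
(1 + z^4 + z^8) has coefficients 1,0,0,0,1,0 for degrees 0…5.
Finally multiplying by (z + z^5), the product of all factors after the first has coefficients 0,1,0,0,0,2 for degrees 0…5.
[z^5] = 1·2 + 1·0 + 1·0 + 1·0 + 1·1 = 3.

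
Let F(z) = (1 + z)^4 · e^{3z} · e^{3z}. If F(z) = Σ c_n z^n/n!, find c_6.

583200

The EGF product rule gives c_6 = Σ_{k_1+k_2+k_3=6} C(6; k_1,k_2,k_3) · ∏ g_i(k_i), where (1+z)^4 gives the falling factorial (4)_k; e^{3z} gives (3)^k; e^{3z} gives (3)^k.
g_1(k) for k = 0…6: 1, 4, 12, 24, 24, 0, 0.
g_2(k) for k = 0…6: 1, 3, 9, 27, 81, 243, 729.
g_3(k) for k = 0…6: 1, 3, 9, 27, 81, 243, 729.
First combine the last two factors: h(k) = Σ_j C(k,j)·g_2(j)·g_3(k−j) for k = 0…6: 1, 6, 36, 216, 1296, 7776, 46656.
c_6 = Σ_k C(6,k)·g_1(k)·h(6−k) = 1·1·46656 + 6·4·7776 + 15·12·1296 + 20·24·216 + 15·24·36 = 46656 + 186624 + 233280 + 103680 + 12960 = 583200.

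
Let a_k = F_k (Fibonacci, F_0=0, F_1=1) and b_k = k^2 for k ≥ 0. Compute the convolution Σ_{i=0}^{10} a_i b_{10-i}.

839

This is [x^10] in the product of the two ordinary generating functions.
Σ = 0·100 + 1·81 + 1·64 + 2·49 + 3·36 + 5·25 + 8·16 + 13·9 + 21·4 + 34·1 + 55·0 = 839.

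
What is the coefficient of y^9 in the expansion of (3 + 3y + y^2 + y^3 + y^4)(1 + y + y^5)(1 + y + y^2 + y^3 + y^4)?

10

(3 + 3y + y^2 + y^3 + y^4) has coefficients 3,3,1,1,1 for degrees 0…4.
(1 + y + y^5) has coefficients 1,1,0,0,0,1,0,0,0,0 for degrees 0…9.
Finally multiplying by (1 + y + y^2 + y^3 + y^4), the product of all factors after the first has coefficients 1,2,2,2,2,2,1,1,1,1 for degrees 0…9.
[y^9] = 3·1 + 3·1 + 1·1 + 1·1 + 1·2 = 10.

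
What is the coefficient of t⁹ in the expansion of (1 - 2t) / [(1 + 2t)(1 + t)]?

-2045

The denominator gives the recurrence a_n = −3a_(n−1) − 2a_(n−2) for n ≥ 3; the numerator fixes a_0 = 1, a_1 = -5, a_2 = 13.
Iterating: 1, -5, 13, -29, 61, -125, 253, -509, 1021, -2045, so a_9 = -2045.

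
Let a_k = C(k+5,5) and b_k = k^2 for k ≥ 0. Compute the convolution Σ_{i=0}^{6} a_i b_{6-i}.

1782

Write out a_i and b_{6-i} for i = 0,…,6 and sum the products.
Σ = 1·36 + 6·25 + 21·16 + 56·9 + 126·4 + 252·1 + 462·0 = 1782.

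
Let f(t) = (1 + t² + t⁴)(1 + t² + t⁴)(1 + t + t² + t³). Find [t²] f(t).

(1 + t² + t⁴) has coefficients 1,0,1 for degrees 0…2.
(1 + t² + t⁴) has coefficients 1,0,1 for degrees 0…2.
Finally multiplying by (1 + t + t² + t³), the product of all factors after the first has coefficients 1,1,2 for degrees 0…2.
[t²] = 1·2 + 1·1 = 3.

3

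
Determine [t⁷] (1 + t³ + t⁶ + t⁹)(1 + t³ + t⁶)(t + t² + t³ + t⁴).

5

(1 + t³ + t⁶ + t⁹) has coefficients 1,0,0,1,0,0,1,0 for degrees 0…7.
(1 + t³ + t⁶) has coefficients 1,0,0,1,0,0,1,0 for degrees 0…7.
Finally multiplying by (t + t² + t³ + t⁴), the product of all factors after the first has coefficients 0,1,1,1,2,1,1,2 for degrees 0…7.
[t⁷] = 1·2 + 1·2 + 1·1 = 5.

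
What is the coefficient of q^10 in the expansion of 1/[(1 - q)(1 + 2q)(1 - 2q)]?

1365

The denominator gives the recurrence a_n = a_(n−1) + 4a_(n−2) − 4a_(n−3) for n ≥ 3; the numerator fixes a_0 = 1, a_1 = 1, a_2 = 5.
Iterating: 1, 1, 5, 5, 21, 21, 85, 85, 341, 341, 1365, so a_10 = 1365.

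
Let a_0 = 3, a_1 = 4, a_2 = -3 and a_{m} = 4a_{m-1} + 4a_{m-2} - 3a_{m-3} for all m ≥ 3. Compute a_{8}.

-20083

The ordinary generating function has denominator 1 - 4t - 4t^2 + 3t^3.
Iterating the recurrence: a_0,…,a_{8} = 3, 4, -3, -5, -44, -187, -909, -4252, -20083.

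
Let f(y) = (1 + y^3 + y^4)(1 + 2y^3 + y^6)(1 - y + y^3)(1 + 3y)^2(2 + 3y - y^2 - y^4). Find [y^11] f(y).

99

(1 + y^3 + y^4) has coefficients 1,0,0,1,1 for degrees 0…4.
(1 + 2y^3 + y^6) has coefficients 1,0,0,2,0,0,1,0,0,0,0,0 for degrees 0…11.
Multiplying by (1 - y + y^3) gives running coefficients 1,-1,0,3,-2,0,3,-1,0,1,0,0 for degrees 0…11.
Multiplying by (1 + 3y)^2 gives running coefficients 1,5,3,-6,16,15,-15,17,21,-8,6,9 for degrees 0…11.
Finally multiplying by (2 + 3y - y^2 - y^4), the product of all factors after the first has coefficients 2,13,20,-8,10,79,-4,-20,92,15,-18,27 for degrees 0…11.
[y^11] = 1·27 + 1·92 + 1·(-20) = 99.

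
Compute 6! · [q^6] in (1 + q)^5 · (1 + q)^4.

60480

The EGF product rule gives c_6 = Σ_{k_1+k_2=6} C(6; k_1,k_2) · ∏ g_i(k_i), where (1+q)^5 gives the falling factorial (5)_k; (1+q)^4 gives the falling factorial (4)_k.
g_1(k) for k = 0…6: 1, 5, 20, 60, 120, 120, 0.
g_2(k) for k = 0…6: 1, 4, 12, 24, 24, 0, 0.
c_6 = Σ_k C(6,k)·g_1(k)·g_2(6−k) = 15·20·24 + 20·60·24 + 15·120·12 + 6·120·4 = 7200 + 28800 + 21600 + 2880 = 60480.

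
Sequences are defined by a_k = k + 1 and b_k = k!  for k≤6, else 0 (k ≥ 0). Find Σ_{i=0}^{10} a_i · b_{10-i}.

4575

Write out a_i and b_{10-i} for i = 0,…,10 and sum the products.
Σ = 1·0 + 2·0 + 3·0 + 4·0 + 5·720 + 6·120 + 7·24 + 8·6 + 9·2 + 10·1 + 11·1 = 4575.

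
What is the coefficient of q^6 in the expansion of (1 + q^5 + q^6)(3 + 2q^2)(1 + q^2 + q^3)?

(1 + q^5 + q^6) has coefficients 1,0,0,0,0,1,1 for degrees 0…6.
(3 + 2q^2) has coefficients 3,0,2,0,0,0,0 for degrees 0…6.
Finally multiplying by (1 + q^2 + q^3), the product of all factors after the first has coefficients 3,0,5,3,2,2,0 for degrees 0…6.
[q^6] = 1·0 + 1·0 + 1·3 = 3.

3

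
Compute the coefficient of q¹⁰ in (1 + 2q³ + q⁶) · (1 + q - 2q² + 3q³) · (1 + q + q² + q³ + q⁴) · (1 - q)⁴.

-23

(1 + 2q³ + q⁶) has coefficients 1,0,0,2,0,0,1 for degrees 0…6.
(1 + q - 2q² + 3q³) has coefficients 1,1,-2,3,0,0,0,0,0,0,0 for degrees 0…10.
Multiplying by (1 + q + q² + q³ + q⁴) gives running coefficients 1,2,0,3,3,2,1,3,0,0,0 for degrees 0…10.
Finally multiplying by (1 - q)⁴, the product of all factors after the first has coefficients 1,-2,-2,11,-16,10,-1,2,-11,16,-11 for degrees 0…10.
[q¹⁰] = 1·(-11) + 2·2 + 1·(-16) = -23.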